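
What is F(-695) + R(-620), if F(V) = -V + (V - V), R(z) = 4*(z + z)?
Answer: -4265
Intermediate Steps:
R(z) = 8*z (R(z) = 4*(2*z) = 8*z)
F(V) = -V (F(V) = -V + 0 = -V)
F(-695) + R(-620) = -1*(-695) + 8*(-620) = 695 - 4960 = -4265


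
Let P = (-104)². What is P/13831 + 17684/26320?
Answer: 132316131/91007980 ≈ 1.4539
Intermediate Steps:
P = 10816
P/13831 + 17684/26320 = 10816/13831 + 17684/26320 = 10816*(1/13831) + 17684*(1/26320) = 10816/13831 + 4421/6580 = 132316131/91007980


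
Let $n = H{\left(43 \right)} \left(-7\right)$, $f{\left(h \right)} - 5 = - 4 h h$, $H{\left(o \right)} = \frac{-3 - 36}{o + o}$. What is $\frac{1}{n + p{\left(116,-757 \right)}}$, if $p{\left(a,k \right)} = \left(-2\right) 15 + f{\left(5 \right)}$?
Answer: $- \frac{86}{10477} \approx -0.0082085$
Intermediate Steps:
$H{\left(o \right)} = - \frac{39}{2 o}$
$f{\left(h \right)} = 5 - 4 h^{2}$ ($f{\left(h \right)} = 5 + - 4 h h = 5 - 4 h^{2}$)
$p{\left(a,k \right)} = -125$ ($p{\left(a,k \right)} = \left(-2\right) 15 + \left(5 - 4 \cdot 5^{2}\right) = -30 + \left(5 - 100\right) = -30 - 95 = -125$)
$n = \frac{273}{86}$ ($n = - \frac{39}{2 \cdot 43} \left(-7\right) = \left(- \frac{39}{2}\right) \frac{1}{43} \left(-7\right) = \left(- \frac{39}{86}\right) \left(-7\right) = \frac{273}{86} \approx 3.1744$)
$\frac{1}{n + p{\left(116,-757 \right)}} = \frac{1}{\frac{273}{86} - 125} = \frac{1}{- \frac{10477}{86}} = - \frac{86}{10477}$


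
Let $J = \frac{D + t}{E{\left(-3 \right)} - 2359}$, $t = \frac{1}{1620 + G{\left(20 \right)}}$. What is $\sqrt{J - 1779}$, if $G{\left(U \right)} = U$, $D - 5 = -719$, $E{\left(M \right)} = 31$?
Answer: $\frac{i \sqrt{405111659751255}}{477240} \approx 42.175 i$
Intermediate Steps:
$D = -714$ ($D = 5 - 719 = -714$)
$t = \frac{1}{1640}$ ($t = \frac{1}{1620 + 20} = \frac{1}{1640} \approx 0.00060976$)
$J = \frac{1170959}{3817920}$ ($J = \frac{-714 + \frac{1}{1640}}{31 - 2359} = - \frac{1170959}{1640 \left(-2328\right)} = \left(- \frac{1170959}{1640}\right) \left(- \frac{1}{2328}\right) = \frac{1170959}{3817920} \approx 0.3067$)
$\sqrt{J - 1779} = \sqrt{\frac{1170959}{3817920} - 1779} = \sqrt{- \frac{6790908721}{3817920}} = \frac{i \sqrt{405111659751255}}{477240}$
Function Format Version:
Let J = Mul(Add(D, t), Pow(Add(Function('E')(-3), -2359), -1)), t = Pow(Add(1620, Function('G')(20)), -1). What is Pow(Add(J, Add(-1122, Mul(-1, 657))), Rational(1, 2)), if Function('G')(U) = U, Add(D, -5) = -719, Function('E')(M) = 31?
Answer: Mul(Rational(1, 477240), I, Pow(405111659751255, Rational(1, 2))) ≈ Mul(42.175, I)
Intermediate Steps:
D = -714 (D = Add(5, -719) = -714)
t = Rational(1, 1640) (t = Pow(Add(1620, 20), -1) = Pow(1640, -1) = Rational(1, 1640) ≈ 0.00060976)
J = Rational(1170959, 3817920) (J = Mul(Add(-714, Rational(1, 1640)), Pow(Add(31, -2359), -1)) = Mul(Rational(-1170959, 1640), Pow(-2328, -1)) = Mul(Rational(-1170959, 1640), Rational(-1, 2328)) = Rational(1170959, 3817920) ≈ 0.30670)
Pow(Add(J, Add(-1122, Mul(-1, 657))), Rational(1, 2)) = Pow(Add(Rational(1170959, 3817920), Add(-1122, Mul(-1, 657))), Rational(1, 2)) = Pow(Add(Rational(1170959, 3817920), Add(-1122, -657)), Rational(1, 2)) = Pow(Add(Rational(1170959, 3817920), -1779), Rational(1, 2)) = Pow(Rational(-6790908721, 3817920), Rational(1, 2)) = Mul(Rational(1, 477240), I, Pow(405111659751255, Rational(1, 2)))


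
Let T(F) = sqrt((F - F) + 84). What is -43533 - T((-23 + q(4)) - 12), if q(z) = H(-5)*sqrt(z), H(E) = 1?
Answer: -43533 - 2*sqrt(21) ≈ -43542.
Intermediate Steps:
q(z) = sqrt(z) (q(z) = 1*sqrt(z) = sqrt(z))
T(F) = 2*sqrt(21) (T(F) = sqrt(0 + 84) = sqrt(84) = 2*sqrt(21))
-43533 - T((-23 + q(4)) - 12) = -43533 - 2*sqrt(21)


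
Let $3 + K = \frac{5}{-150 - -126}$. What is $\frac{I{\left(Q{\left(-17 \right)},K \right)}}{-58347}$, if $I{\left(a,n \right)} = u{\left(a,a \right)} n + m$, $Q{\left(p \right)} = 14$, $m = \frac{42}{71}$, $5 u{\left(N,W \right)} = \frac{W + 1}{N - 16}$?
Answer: $- \frac{6139}{66282192} \approx -9.2619 \cdot 10^{-5}$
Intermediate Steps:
$K = - \frac{77}{24}$ ($K = -3 + \frac{5}{-150 - -126} = -3 + \frac{5}{-150 + 126} = -3 + \frac{5}{-24} = -3 + 5 \left(- \frac{1}{24}\right) = -3 - \frac{5}{24} = - \frac{77}{24} \approx -3.2083$)
$u{\left(N,W \right)} = \frac{1 + W}{5 \left(-16 + N\right)}$ ($u{\left(N,W \right)} = \frac{\left(W + 1\right) \frac{1}{N - 16}}{5} = \frac{\left(1 + W\right) \frac{1}{-16 + N}}{5} = \frac{\frac{1}{-16 + N} \left(1 + W\right)}{5} = \frac{1 + W}{5 \left(-16 + N\right)}$)
$m = \frac{42}{71}$ ($m = 42 \cdot \frac{1}{71} = \frac{42}{71} \approx 0.59155$)
$I{\left(a,n \right)} = \frac{42}{71} + \frac{n \left(1 + a\right)}{5 \left(-16 + a\right)}$ ($I{\left(a,n \right)} = \frac{1 + a}{5 \left(-16 + a\right)} n + \frac{42}{71} = \frac{n \left(1 + a\right)}{5 \left(-16 + a\right)} + \frac{42}{71} = \frac{42}{71} + \frac{n \left(1 + a\right)}{5 \left(-16 + a\right)}$)
$\frac{I{\left(Q{\left(-17 \right)},K \right)}}{-58347} = \frac{\frac{1}{355} \frac{1}{-16 + 14} \left(-3360 + 210 \cdot 14 + 71 \left(- \frac{77}{24}\right) \left(1 + 14\right)\right)}{-58347} = \frac{-3360 + 2940 + 71 \left(- \frac{77}{24}\right) 15}{355 \left(-2\right)} \left(- \frac{1}{58347}\right) = \frac{1}{355} \left(- \frac{1}{2}\right) \left(-3360 + 2940 - \frac{27335}{8}\right) \left(- \frac{1}{58347}\right) = \frac{1}{355} \left(- \frac{1}{2}\right) \left(- \frac{30695}{8}\right) \left(- \frac{1}{58347}\right) = \frac{6139}{1136} \left(- \frac{1}{58347}\right) = - \frac{6139}{66282192}$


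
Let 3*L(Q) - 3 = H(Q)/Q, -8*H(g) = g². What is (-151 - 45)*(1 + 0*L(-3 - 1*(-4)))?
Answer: -196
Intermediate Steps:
H(g) = -g²/8
L(Q) = 1 - Q/24 (L(Q) = 1 + ((-Q²/8)/Q)/3 = 1 + (-Q/8)/3 = 1 - Q/24)
(-151 - 45)*(1 + 0*L(-3 - 1*(-4))) = (-151 - 45)*(1 + 0*(1 - (-3 - 1*(-4))/24)) = -196*(1 + 0*(1 - (-3 + 4)/24)) = -196*(1 + 0*(1 - 1/24*1)) = -196*(1 + 0*(1 - 1/24)) = -196*(1 + 0*(23/24)) = -196*(1 + 0) = -196*1 = -196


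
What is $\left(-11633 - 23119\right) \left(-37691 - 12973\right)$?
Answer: $1760675328$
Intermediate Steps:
$\left(-11633 - 23119\right) \left(-37691 - 12973\right) = \left(-34752\right) \left(-50664\right) = 1760675328$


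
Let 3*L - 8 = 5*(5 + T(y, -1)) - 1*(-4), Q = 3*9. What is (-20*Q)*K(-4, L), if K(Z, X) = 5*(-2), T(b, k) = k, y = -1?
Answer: 5400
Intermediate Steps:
Q = 27
L = 32/3 (L = 8/3 + (5*(5 - 1) - 1*(-4))/3 = 8/3 + (5*4 + 4)/3 = 8/3 + (20 + 4)/3 = 8/3 + (⅓)*24 = 8/3 + 8 = 32/3 ≈ 10.667)
K(Z, X) = -10
(-20*Q)*K(-4, L) = -20*27*(-10) = -540*(-10) = 5400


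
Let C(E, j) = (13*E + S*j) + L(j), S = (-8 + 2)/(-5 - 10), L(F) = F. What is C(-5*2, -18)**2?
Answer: 602176/25 ≈ 24087.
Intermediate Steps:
S = 2/5 (S = -6/(-15) = -6*(-1/15) = 2/5 ≈ 0.40000)
C(E, j) = 13*E + 7*j/5 (C(E, j) = (13*E + 2*j/5) + j = 13*E + 7*j/5)
C(-5*2, -18)**2 = (13*(-5*2) + (7/5)*(-18))**2 = (13*(-10) - 126/5)**2 = (-130 - 126/5)**2 = (-776/5)**2 = 602176/25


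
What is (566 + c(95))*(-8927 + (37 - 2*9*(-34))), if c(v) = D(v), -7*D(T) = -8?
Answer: -32863660/7 ≈ -4.6948e+6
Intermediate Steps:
D(T) = 8/7 (D(T) = -⅐*(-8) = 8/7)
c(v) = 8/7
(566 + c(95))*(-8927 + (37 - 2*9*(-34))) = (566 + 8/7)*(-8927 + (37 - 2*9*(-34))) = 3970*(-8927 + (37 - 18*(-34)))/7 = 3970*(-8927 + (37 + 612))/7 = 3970*(-8927 + 649)/7 = (3970/7)*(-8278) = -32863660/7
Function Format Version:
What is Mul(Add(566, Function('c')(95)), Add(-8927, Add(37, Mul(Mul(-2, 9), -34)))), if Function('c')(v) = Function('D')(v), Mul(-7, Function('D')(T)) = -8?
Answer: Rational(-32863660, 7) ≈ -4.6948e+6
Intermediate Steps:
Function('D')(T) = Rational(8, 7) (Function('D')(T) = Mul(Rational(-1, 7), -8) = Rational(8, 7))
Function('c')(v) = Rational(8, 7)
Mul(Add(566, Function('c')(95)), Add(-8927, Add(37, Mul(Mul(-2, 9), -34)))) = Mul(Add(566, Rational(8, 7)), Add(-8927, Add(37, Mul(Mul(-2, 9), -34)))) = Mul(Rational(3970, 7), Add(-8927, Add(37, Mul(-18, -34)))) = Mul(Rational(3970, 7), Add(-8927, Add(37, 612))) = Mul(Rational(3970, 7), Add(-8927, 649)) = Mul(Rational(3970, 7), -8278) = Rational(-32863660, 7)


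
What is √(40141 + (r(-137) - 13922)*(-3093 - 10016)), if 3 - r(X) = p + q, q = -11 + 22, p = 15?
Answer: √182845146 ≈ 13522.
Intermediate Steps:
q = 11
r(X) = -23 (r(X) = 3 - (15 + 11) = 3 - 1*26 = 3 - 26 = -23)
√(40141 + (r(-137) - 13922)*(-3093 - 10016)) = √(40141 + (-23 - 13922)*(-3093 - 10016)) = √(40141 - 13945*(-13109)) = √(40141 + 182805005) = √182845146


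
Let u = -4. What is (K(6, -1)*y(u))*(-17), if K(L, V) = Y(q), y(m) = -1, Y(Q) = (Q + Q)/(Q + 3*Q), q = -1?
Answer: 17/2 ≈ 8.5000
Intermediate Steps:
Y(Q) = ½ (Y(Q) = (2*Q)/((4*Q)) = (2*Q)*(1/(4*Q)) = ½)
K(L, V) = ½
(K(6, -1)*y(u))*(-17) = ((½)*(-1))*(-17) = -½*(-17) = 17/2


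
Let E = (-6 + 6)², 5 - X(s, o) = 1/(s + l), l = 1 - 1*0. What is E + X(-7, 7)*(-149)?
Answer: -4619/6 ≈ -769.83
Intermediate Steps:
l = 1 (l = 1 + 0 = 1)
X(s, o) = 5 - 1/(1 + s) (X(s, o) = 5 - 1/(s + 1) = 5 - 1/(1 + s))
E = 0 (E = 0² = 0)
E + X(-7, 7)*(-149) = 0 + ((4 + 5*(-7))/(1 - 7))*(-149) = 0 + ((4 - 35)/(-6))*(-149) = 0 - ⅙*(-31)*(-149) = 0 + (31/6)*(-149) = 0 - 4619/6 = -4619/6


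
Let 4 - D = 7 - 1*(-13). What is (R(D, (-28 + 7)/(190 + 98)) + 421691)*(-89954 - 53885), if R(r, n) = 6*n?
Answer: -970488781111/16 ≈ -6.0656e+10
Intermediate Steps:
D = -16 (D = 4 - (7 - 1*(-13)) = 4 - (7 + 13) = 4 - 1*20 = 4 - 20 = -16)
(R(D, (-28 + 7)/(190 + 98)) + 421691)*(-89954 - 53885) = (6*((-28 + 7)/(190 + 98)) + 421691)*(-89954 - 53885) = (6*(-21/288) + 421691)*(-143839) = (6*(-21*1/288) + 421691)*(-143839) = (6*(-7/96) + 421691)*(-143839) = (-7/16 + 421691)*(-143839) = (6747049/16)*(-143839) = -970488781111/16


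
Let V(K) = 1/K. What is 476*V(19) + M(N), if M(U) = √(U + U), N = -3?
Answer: 476/19 + I*√6 ≈ 25.053 + 2.4495*I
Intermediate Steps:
M(U) = √2*√U (M(U) = √(2*U) = √2*√U)
476*V(19) + M(N) = 476/19 + √2*√(-3) = 476*(1/19) + √2*(I*√3) = 476/19 + I*√6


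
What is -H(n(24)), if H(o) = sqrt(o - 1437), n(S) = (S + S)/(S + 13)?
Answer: -I*sqrt(1965477)/37 ≈ -37.891*I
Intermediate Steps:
n(S) = 2*S/(13 + S) (n(S) = (2*S)/(13 + S) = 2*S/(13 + S))
H(o) = sqrt(-1437 + o)
-H(n(24)) = -sqrt(-1437 + 2*24/(13 + 24)) = -sqrt(-1437 + 2*24/37) = -sqrt(-1437 + 2*24*(1/37)) = -sqrt(-1437 + 48/37) = -sqrt(-53121/37) = -I*sqrt(1965477)/37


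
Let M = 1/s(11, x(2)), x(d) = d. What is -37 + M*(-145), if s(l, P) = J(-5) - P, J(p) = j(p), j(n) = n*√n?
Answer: -4483/129 - 725*I*√5/129 ≈ -34.752 - 12.567*I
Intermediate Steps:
j(n) = n^(3/2)
J(p) = p^(3/2)
s(l, P) = -P - 5*I*√5 (s(l, P) = (-5)^(3/2) - P = -5*I*√5 - P = -P - 5*I*√5)
M = 1/(-2 - 5*I*√5) (M = 1/(-1*2 - 5*I*√5) = 1/(-2 - 5*I*√5) ≈ -0.015504 + 0.086669*I)
-37 + M*(-145) = -37 + (I/(-2*I + 5*√5))*(-145) = -37 - 145*I/(-2*I + 5*√5)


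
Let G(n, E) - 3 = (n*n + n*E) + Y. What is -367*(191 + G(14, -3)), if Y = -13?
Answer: -122945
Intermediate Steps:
G(n, E) = -10 + n**2 + E*n (G(n, E) = 3 + ((n*n + n*E) - 13) = 3 + ((n**2 + E*n) - 13) = 3 + (-13 + n**2 + E*n) = -10 + n**2 + E*n)
-367*(191 + G(14, -3)) = -367*(191 + (-10 + 14**2 - 3*14)) = -367*(191 + (-10 + 196 - 42)) = -367*(191 + 144) = -367*335 = -122945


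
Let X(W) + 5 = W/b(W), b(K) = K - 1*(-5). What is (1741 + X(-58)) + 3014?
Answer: 251808/53 ≈ 4751.1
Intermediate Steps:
b(K) = 5 + K (b(K) = K + 5 = 5 + K)
X(W) = -5 + W/(5 + W)
(1741 + X(-58)) + 3014 = (1741 + (-25 - 4*(-58))/(5 - 58)) + 3014 = (1741 + (-25 + 232)/(-53)) + 3014 = (1741 - 1/53*207) + 3014 = (1741 - 207/53) + 3014 = 92066/53 + 3014 = 251808/53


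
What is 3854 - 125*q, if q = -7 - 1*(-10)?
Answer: 3479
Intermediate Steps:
q = 3 (q = -7 + 10 = 3)
3854 - 125*q = 3854 - 125*3 = 3854 - 1*375 = 3854 - 375 = 3479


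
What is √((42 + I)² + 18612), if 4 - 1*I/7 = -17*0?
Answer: 2*√5878 ≈ 153.34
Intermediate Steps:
I = 28 (I = 28 - (-119)*0 = 28 - 7*0 = 28 + 0 = 28)
√((42 + I)² + 18612) = √((42 + 28)² + 18612) = √(70² + 18612) = √(4900 + 18612) = √23512 = 2*√5878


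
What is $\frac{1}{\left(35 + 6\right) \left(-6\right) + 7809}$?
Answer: $\frac{1}{7563} \approx 0.00013222$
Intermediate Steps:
$\frac{1}{\left(35 + 6\right) \left(-6\right) + 7809} = \frac{1}{41 \left(-6\right) + 7809} = \frac{1}{-246 + 7809} = \frac{1}{7563}$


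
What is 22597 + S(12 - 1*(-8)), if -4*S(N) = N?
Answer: 22592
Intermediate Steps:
S(N) = -N/4
22597 + S(12 - 1*(-8)) = 22597 - (12 - 1*(-8))/4 = 22597 - (12 + 8)/4 = 22597 - ¼*20 = 22597 - 5 = 22592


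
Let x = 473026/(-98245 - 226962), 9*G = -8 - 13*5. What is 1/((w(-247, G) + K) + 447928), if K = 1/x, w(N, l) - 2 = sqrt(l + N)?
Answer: 902032152549428682/404046642455000192428657 - 1342521580056*I*sqrt(574)/404046642455000192428657 ≈ 2.2325e-6 - 7.9606e-11*I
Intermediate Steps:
G = -73/9 (G = (-8 - 13*5)/9 = (-8 - 65)/9 = (1/9)*(-73) = -73/9 ≈ -8.1111)
x = -473026/325207 (x = 473026/(-325207) = 473026*(-1/325207) = -473026/325207 ≈ -1.4545)
w(N, l) = 2 + sqrt(N + l) (w(N, l) = 2 + sqrt(l + N) = 2 + sqrt(N + l))
K = -325207/473026 (K = 1/(-473026/325207) = -325207/473026 ≈ -0.68750)
1/((w(-247, G) + K) + 447928) = 1/(((2 + sqrt(-247 - 73/9)) - 325207/473026) + 447928) = 1/(((2 + sqrt(-2296/9)) - 325207/473026) + 447928) = 1/(((2 + 2*I*sqrt(574)/3) - 325207/473026) + 447928) = 1/((620845/473026 + 2*I*sqrt(574)/3) + 447928) = 1/(211882210973/473026 + 2*I*sqrt(574)/3)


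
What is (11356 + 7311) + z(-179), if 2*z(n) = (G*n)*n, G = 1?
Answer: 69375/2 ≈ 34688.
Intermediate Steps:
z(n) = n²/2 (z(n) = ((1*n)*n)/2 = (n*n)/2 = n²/2)
(11356 + 7311) + z(-179) = (11356 + 7311) + (½)*(-179)² = 18667 + (½)*32041 = 18667 + 32041/2 = 69375/2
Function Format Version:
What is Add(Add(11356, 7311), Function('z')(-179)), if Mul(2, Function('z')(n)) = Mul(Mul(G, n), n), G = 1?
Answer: Rational(69375, 2) ≈ 34688.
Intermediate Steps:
Function('z')(n) = Mul(Rational(1, 2), Pow(n, 2)) (Function('z')(n) = Mul(Rational(1, 2), Mul(Mul(1, n), n)) = Mul(Rational(1, 2), Mul(n, n)) = Mul(Rational(1, 2), Pow(n, 2)))
Add(Add(11356, 7311), Function('z')(-179)) = Add(Add(11356, 7311), Mul(Rational(1, 2), Pow(-179, 2))) = Add(18667, Mul(Rational(1, 2), 32041)) = Add(18667, Rational(32041, 2)) = Rational(69375, 2)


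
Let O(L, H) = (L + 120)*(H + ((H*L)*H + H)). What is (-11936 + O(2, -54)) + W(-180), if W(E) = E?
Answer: 686212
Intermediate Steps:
O(L, H) = (120 + L)*(2*H + L*H**2) (O(L, H) = (120 + L)*(H + (L*H**2 + H)) = (120 + L)*(H + (H + L*H**2)) = (120 + L)*(2*H + L*H**2))
(-11936 + O(2, -54)) + W(-180) = (-11936 - 54*(240 + 2*2 - 54*2**2 + 120*(-54)*2)) - 180 = (-11936 - 54*(240 + 4 - 54*4 - 12960)) - 180 = (-11936 - 54*(240 + 4 - 216 - 12960)) - 180 = (-11936 - 54*(-12932)) - 180 = (-11936 + 698328) - 180 = 686392 - 180 = 686212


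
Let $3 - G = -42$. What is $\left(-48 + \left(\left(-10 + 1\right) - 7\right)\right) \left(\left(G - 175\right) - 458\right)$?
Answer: $37632$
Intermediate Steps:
$G = 45$ ($G = 3 - -42 = 3 + 42 = 45$)
$\left(-48 + \left(\left(-10 + 1\right) - 7\right)\right) \left(\left(G - 175\right) - 458\right) = \left(-48 + \left(\left(-10 + 1\right) - 7\right)\right) \left(\left(45 - 175\right) - 458\right) = \left(-48 - 16\right) \left(-130 - 458\right) = \left(-48 - 16\right) \left(-588\right) = \left(-64\right) \left(-588\right) = 37632$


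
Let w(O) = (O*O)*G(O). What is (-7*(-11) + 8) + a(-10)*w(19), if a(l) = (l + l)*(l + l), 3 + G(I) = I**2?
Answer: 51695285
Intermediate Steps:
G(I) = -3 + I**2
w(O) = O**2*(-3 + O**2) (w(O) = (O*O)*(-3 + O**2) = O**2*(-3 + O**2))
a(l) = 4*l**2 (a(l) = (2*l)*(2*l) = 4*l**2)
(-7*(-11) + 8) + a(-10)*w(19) = (-7*(-11) + 8) + (4*(-10)**2)*(19**2*(-3 + 19**2)) = (77 + 8) + (4*100)*(361*(-3 + 361)) = 85 + 400*(361*358) = 85 + 400*129238 = 85 + 51695200 = 51695285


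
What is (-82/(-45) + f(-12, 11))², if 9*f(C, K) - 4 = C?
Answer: 196/225 ≈ 0.87111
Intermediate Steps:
f(C, K) = 4/9 + C/9
(-82/(-45) + f(-12, 11))² = (-82/(-45) + (4/9 + (⅑)*(-12)))² = (-82*(-1/45) + (4/9 - 4/3))² = (82/45 - 8/9)² = (14/15)² = 196/225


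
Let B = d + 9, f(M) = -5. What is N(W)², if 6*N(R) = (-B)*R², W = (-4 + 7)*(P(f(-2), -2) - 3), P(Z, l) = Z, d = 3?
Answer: 1327104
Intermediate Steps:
B = 12 (B = 3 + 9 = 12)
W = -24 (W = (-4 + 7)*(-5 - 3) = 3*(-8) = -24)
N(R) = -2*R² (N(R) = ((-1*12)*R²)/6 = (-12*R²)/6 = -2*R²)
N(W)² = (-2*(-24)²)² = (-2*576)² = (-1152)² = 1327104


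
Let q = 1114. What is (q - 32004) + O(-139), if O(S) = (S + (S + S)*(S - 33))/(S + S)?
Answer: -62123/2 ≈ -31062.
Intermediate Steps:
O(S) = (S + 2*S*(-33 + S))/(2*S) (O(S) = (S + (2*S)*(-33 + S))/((2*S)) = (S + 2*S*(-33 + S))*(1/(2*S)) = (S + 2*S*(-33 + S))/(2*S))
(q - 32004) + O(-139) = (1114 - 32004) + (-65/2 - 139) = -30890 - 343/2 = -62123/2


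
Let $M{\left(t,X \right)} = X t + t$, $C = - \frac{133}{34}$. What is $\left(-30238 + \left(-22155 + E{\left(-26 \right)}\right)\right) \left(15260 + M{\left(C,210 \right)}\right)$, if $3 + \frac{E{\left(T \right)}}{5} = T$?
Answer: $- \frac{12892221013}{17} \approx -7.5837 \cdot 10^{8}$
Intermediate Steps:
$E{\left(T \right)} = -15 + 5 T$
$C = - \frac{133}{34}$ ($C = \left(-133\right) \frac{1}{34} = - \frac{133}{34} \approx -3.9118$)
$M{\left(t,X \right)} = t + X t$
$\left(-30238 + \left(-22155 + E{\left(-26 \right)}\right)\right) \left(15260 + M{\left(C,210 \right)}\right) = \left(-30238 + \left(-22155 + \left(-15 + 5 \left(-26\right)\right)\right)\right) \left(15260 - \frac{133 \left(1 + 210\right)}{34}\right) = \left(-30238 - 22300\right) \left(15260 - \frac{28063}{34}\right) = \left(-30238 - 22300\right) \frac{490777}{34} = \left(-52538\right) \frac{490777}{34} = - \frac{12892221013}{17}$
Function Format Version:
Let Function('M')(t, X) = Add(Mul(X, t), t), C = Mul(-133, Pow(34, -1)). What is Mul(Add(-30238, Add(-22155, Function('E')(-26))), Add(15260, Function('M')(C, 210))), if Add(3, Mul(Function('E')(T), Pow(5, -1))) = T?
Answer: Rational(-12892221013, 17) ≈ -7.5837e+8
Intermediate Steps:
Function('E')(T) = Add(-15, Mul(5, T))
C = Rational(-133, 34) (C = Mul(-133, Rational(1, 34)) = Rational(-133, 34) ≈ -3.9118)
Function('M')(t, X) = Add(t, Mul(X, t))
Mul(Add(-30238, Add(-22155, Function('E')(-26))), Add(15260, Function('M')(C, 210))) = Mul(Add(-30238, Add(-22155, Add(-15, Mul(5, -26)))), Add(15260, Mul(Rational(-133, 34), Add(1, 210)))) = Mul(Add(-30238, Add(-22155, Add(-15, -130))), Add(15260, Mul(Rational(-133, 34), 211))) = Mul(Add(-30238, Add(-22155, -145)), Add(15260, Rational(-28063, 34))) = Mul(Add(-30238, -22300), Rational(490777, 34)) = Mul(-52538, Rational(490777, 34)) = Rational(-12892221013, 17)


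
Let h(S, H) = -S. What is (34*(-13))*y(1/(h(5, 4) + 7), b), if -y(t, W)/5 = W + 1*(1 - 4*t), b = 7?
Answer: 13260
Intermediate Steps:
y(t, W) = -5 - 5*W + 20*t (y(t, W) = -5*(W + 1*(1 - 4*t)) = -5*(W + (1 - 4*t)) = -5*(1 + W - 4*t) = -5 - 5*W + 20*t)
(34*(-13))*y(1/(h(5, 4) + 7), b) = (34*(-13))*(-5 - 5*7 + 20/(-1*5 + 7)) = -442*(-5 - 35 + 20/(-5 + 7)) = -442*(-5 - 35 + 20/2) = -442*(-5 - 35 + 20*(½)) = -442*(-5 - 35 + 10) = -442*(-30) = 13260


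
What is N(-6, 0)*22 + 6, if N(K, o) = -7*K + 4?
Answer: 1018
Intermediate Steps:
N(K, o) = 4 - 7*K
N(-6, 0)*22 + 6 = (4 - 7*(-6))*22 + 6 = (4 + 42)*22 + 6 = 46*22 + 6 = 1012 + 6 = 1018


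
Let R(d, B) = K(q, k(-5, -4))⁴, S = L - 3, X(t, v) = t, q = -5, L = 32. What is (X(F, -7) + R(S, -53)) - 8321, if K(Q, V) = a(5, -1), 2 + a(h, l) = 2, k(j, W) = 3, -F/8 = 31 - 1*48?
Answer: -8185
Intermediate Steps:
F = 136 (F = -8*(31 - 1*48) = -8*(31 - 48) = -8*(-17) = 136)
a(h, l) = 0 (a(h, l) = -2 + 2 = 0)
K(Q, V) = 0
S = 29 (S = 32 - 3 = 29)
R(d, B) = 0 (R(d, B) = 0⁴ = 0)
(X(F, -7) + R(S, -53)) - 8321 = (136 + 0) - 8321 = 136 - 8321 = -8185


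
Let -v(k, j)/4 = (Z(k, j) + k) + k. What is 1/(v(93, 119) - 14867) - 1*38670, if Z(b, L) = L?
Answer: -622084291/16087 ≈ -38670.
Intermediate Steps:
v(k, j) = -8*k - 4*j (v(k, j) = -4*((j + k) + k) = -4*(j + 2*k) = -8*k - 4*j)
1/(v(93, 119) - 14867) - 1*38670 = 1/((-8*93 - 4*119) - 14867) - 1*38670 = 1/((-744 - 476) - 14867) - 38670 = 1/(-1220 - 14867) - 38670 = 1/(-16087) - 38670 = -1/16087 - 38670 = -622084291/16087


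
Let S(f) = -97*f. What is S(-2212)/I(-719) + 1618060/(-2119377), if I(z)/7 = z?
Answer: -66126528944/1523832063 ≈ -43.395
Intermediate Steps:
I(z) = 7*z
S(-2212)/I(-719) + 1618060/(-2119377) = (-97*(-2212))/((7*(-719))) + 1618060/(-2119377) = 214564/(-5033) + 1618060*(-1/2119377) = 214564*(-1/5033) - 1618060/2119377 = -30652/719 - 1618060/2119377 = -66126528944/1523832063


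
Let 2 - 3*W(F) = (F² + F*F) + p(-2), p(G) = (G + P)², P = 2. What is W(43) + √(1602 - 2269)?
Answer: -1232 + I*√667 ≈ -1232.0 + 25.826*I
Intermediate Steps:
p(G) = (2 + G)² (p(G) = (G + 2)² = (2 + G)²)
W(F) = ⅔ - 2*F²/3 (W(F) = ⅔ - ((F² + F*F) + (2 - 2)²)/3 = ⅔ - ((F² + F²) + 0²)/3 = ⅔ - (2*F² + 0)/3 = ⅔ - 2*F²/3)
W(43) + √(1602 - 2269) = (⅔ - ⅔*43²) + √(1602 - 2269) = (⅔ - ⅔*1849) + √(-667) = (⅔ - 3698/3) + I*√667 = -1232 + I*√667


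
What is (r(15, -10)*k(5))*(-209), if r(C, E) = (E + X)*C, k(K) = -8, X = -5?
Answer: -376200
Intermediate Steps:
r(C, E) = C*(-5 + E) (r(C, E) = (E - 5)*C = (-5 + E)*C = C*(-5 + E))
(r(15, -10)*k(5))*(-209) = ((15*(-5 - 10))*(-8))*(-209) = ((15*(-15))*(-8))*(-209) = -225*(-8)*(-209) = 1800*(-209) = -376200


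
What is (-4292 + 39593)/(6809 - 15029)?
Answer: -11767/2740 ≈ -4.2945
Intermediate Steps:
(-4292 + 39593)/(6809 - 15029) = 35301/(-8220) = 35301*(-1/8220) = -11767/2740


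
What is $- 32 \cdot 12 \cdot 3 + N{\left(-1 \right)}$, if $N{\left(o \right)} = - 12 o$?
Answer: $-1140$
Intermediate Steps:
$- 32 \cdot 12 \cdot 3 + N{\left(-1 \right)} = - 32 \cdot 12 \cdot 3 - -12 = \left(-32\right) 36 + 12 = -1152 + 12 = -1140$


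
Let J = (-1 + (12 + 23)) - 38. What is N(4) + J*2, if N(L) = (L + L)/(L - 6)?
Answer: -12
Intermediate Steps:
J = -4 (J = (-1 + 35) - 38 = 34 - 38 = -4)
N(L) = 2*L/(-6 + L) (N(L) = (2*L)/(-6 + L) = 2*L/(-6 + L))
N(4) + J*2 = 2*4/(-6 + 4) - 4*2 = 2*4/(-2) - 8 = 2*4*(-½) - 8 = -4 - 8 = -12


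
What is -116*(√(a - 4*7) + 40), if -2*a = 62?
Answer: -4640 - 116*I*√59 ≈ -4640.0 - 891.01*I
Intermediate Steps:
a = -31 (a = -½*62 = -31)
-116*(√(a - 4*7) + 40) = -116*(√(-31 - 4*7) + 40) = -116*(√(-31 - 28) + 40) = -116*(√(-59) + 40) = -116*(I*√59 + 40) = -116*(40 + I*√59) = -4640 - 116*I*√59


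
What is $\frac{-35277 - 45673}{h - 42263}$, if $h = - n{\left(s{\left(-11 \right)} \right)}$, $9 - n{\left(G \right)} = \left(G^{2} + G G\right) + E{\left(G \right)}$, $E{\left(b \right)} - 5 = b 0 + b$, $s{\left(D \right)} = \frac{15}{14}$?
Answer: $\frac{1983275}{1035459} \approx 1.9154$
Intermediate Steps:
$s{\left(D \right)} = \frac{15}{14}$ ($s{\left(D \right)} = 15 \cdot \frac{1}{14} = \frac{15}{14}$)
$E{\left(b \right)} = 5 + b$ ($E{\left(b \right)} = 5 + \left(b 0 + b\right) = 5 + \left(0 + b\right) = 5 + b$)
$n{\left(G \right)} = 4 - G - 2 G^{2}$ ($n{\left(G \right)} = 9 - \left(\left(G^{2} + G G\right) + \left(5 + G\right)\right) = 9 - \left(\left(G^{2} + G^{2}\right) + \left(5 + G\right)\right) = 9 - \left(2 G^{2} + \left(5 + G\right)\right) = 9 - \left(5 + G + 2 G^{2}\right) = 4 - G - 2 G^{2}$)
$h = - \frac{31}{49}$ ($h = - (4 - \frac{15}{14} - 2 \left(\frac{15}{14}\right)^{2}) = - (4 - \frac{15}{14} - \frac{225}{98}) = \left(-1\right) \frac{31}{49} = - \frac{31}{49} \approx -0.63265$)
$\frac{-35277 - 45673}{h - 42263} = \frac{-35277 - 45673}{- \frac{31}{49} - 42263} = - \frac{80950}{- \frac{2070918}{49}} = \left(-80950\right) \left(- \frac{49}{2070918}\right) = \frac{1983275}{1035459}$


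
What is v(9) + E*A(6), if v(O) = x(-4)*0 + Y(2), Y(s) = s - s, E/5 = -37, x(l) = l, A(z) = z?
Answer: -1110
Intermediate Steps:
E = -185 (E = 5*(-37) = -185)
Y(s) = 0
v(O) = 0 (v(O) = -4*0 + 0 = 0 + 0 = 0)
v(9) + E*A(6) = 0 - 185*6 = 0 - 1110 = -1110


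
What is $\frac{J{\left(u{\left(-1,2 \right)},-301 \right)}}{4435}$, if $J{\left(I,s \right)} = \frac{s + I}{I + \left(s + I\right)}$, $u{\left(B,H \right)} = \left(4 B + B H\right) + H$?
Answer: $\frac{61}{274083} \approx 0.00022256$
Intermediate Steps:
$u{\left(B,H \right)} = H + 4 B + B H$
$J{\left(I,s \right)} = \frac{I + s}{s + 2 I}$ ($J{\left(I,s \right)} = \frac{I + s}{I + \left(I + s\right)} = \frac{I + s}{s + 2 I}$)
$\frac{J{\left(u{\left(-1,2 \right)},-301 \right)}}{4435} = \frac{\frac{1}{-301 + 2 \left(2 + 4 \left(-1\right) - 2\right)} \left(\left(2 + 4 \left(-1\right) - 2\right) - 301\right)}{4435} = \frac{\left(2 - 4 - 2\right) - 301}{-301 + 2 \left(2 - 4 - 2\right)} \frac{1}{4435} = \frac{-4 - 301}{-301 + 2 \left(-4\right)} \frac{1}{4435} = \frac{1}{-301 - 8} \left(-305\right) \frac{1}{4435} = \frac{1}{-309} \left(-305\right) \frac{1}{4435} = \left(- \frac{1}{309}\right) \left(-305\right) \frac{1}{4435} = \frac{305}{309} \cdot \frac{1}{4435} = \frac{61}{274083}$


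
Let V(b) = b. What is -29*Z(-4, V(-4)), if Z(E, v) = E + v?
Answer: 232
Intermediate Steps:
-29*Z(-4, V(-4)) = -29*(-4 - 4) = -29*(-8) = 232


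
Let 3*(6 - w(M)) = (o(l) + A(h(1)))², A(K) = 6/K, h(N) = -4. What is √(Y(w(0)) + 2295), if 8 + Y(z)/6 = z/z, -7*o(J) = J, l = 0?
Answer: √2253 ≈ 47.466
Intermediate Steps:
o(J) = -J/7
w(M) = 21/4 (w(M) = 6 - (-⅐*0 + 6/(-4))²/3 = 6 - (0 + 6*(-¼))²/3 = 6 - (0 - 3/2)²/3 = 6 - (-3/2)²/3 = 6 - ⅓*9/4 = 6 - ¾ = 21/4)
Y(z) = -42 (Y(z) = -48 + 6*(z/z) = -48 + 6*1 = -48 + 6 = -42)
√(Y(w(0)) + 2295) = √(-42 + 2295) = √2253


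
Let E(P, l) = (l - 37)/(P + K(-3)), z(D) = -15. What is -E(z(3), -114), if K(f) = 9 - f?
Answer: -151/3 ≈ -50.333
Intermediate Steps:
E(P, l) = (-37 + l)/(12 + P) (E(P, l) = (l - 37)/(P + (9 - 1*(-3))) = (-37 + l)/(P + (9 + 3)) = (-37 + l)/(P + 12) = (-37 + l)/(12 + P))
-E(z(3), -114) = -(-37 - 114)/(12 - 15) = -(-151)/(-3) = -(-1)*(-151)/3 = -1*151/3 = -151/3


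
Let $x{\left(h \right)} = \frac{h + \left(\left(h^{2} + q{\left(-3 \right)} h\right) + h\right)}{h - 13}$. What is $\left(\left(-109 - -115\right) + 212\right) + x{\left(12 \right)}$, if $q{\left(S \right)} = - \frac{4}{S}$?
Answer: $34$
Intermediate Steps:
$x{\left(h \right)} = \frac{h^{2} + \frac{10 h}{3}}{-13 + h}$ ($x{\left(h \right)} = \frac{h + \left(\left(h^{2} + - \frac{4}{-3} h\right) + h\right)}{h - 13} = \frac{h + \left(\left(h^{2} + \left(-4\right) \left(- \frac{1}{3}\right) h\right) + h\right)}{-13 + h} = \frac{h + \left(\left(h^{2} + \frac{4 h}{3}\right) + h\right)}{-13 + h} = \frac{h + \left(h^{2} + \frac{7 h}{3}\right)}{-13 + h} = \frac{h^{2} + \frac{10 h}{3}}{-13 + h}$)
$\left(\left(-109 - -115\right) + 212\right) + x{\left(12 \right)} = \left(\left(-109 - -115\right) + 212\right) + \frac{1}{3} \cdot 12 \frac{1}{-13 + 12} \left(10 + 3 \cdot 12\right) = \left(\left(-109 + 115\right) + 212\right) + \frac{1}{3} \cdot 12 \frac{1}{-1} \left(10 + 36\right) = \left(6 + 212\right) + \frac{1}{3} \cdot 12 \left(-1\right) 46 = 218 - 184 = 34$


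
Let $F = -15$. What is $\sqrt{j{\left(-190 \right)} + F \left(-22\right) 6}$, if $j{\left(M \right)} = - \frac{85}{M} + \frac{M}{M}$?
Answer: $\frac{37 \sqrt{2090}}{38} \approx 44.513$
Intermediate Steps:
$j{\left(M \right)} = 1 - \frac{85}{M}$ ($j{\left(M \right)} = - \frac{85}{M} + 1 = 1 - \frac{85}{M}$)
$\sqrt{j{\left(-190 \right)} + F \left(-22\right) 6} = \sqrt{\frac{-85 - 190}{-190} + \left(-15\right) \left(-22\right) 6} = \sqrt{\left(- \frac{1}{190}\right) \left(-275\right) + 330 \cdot 6} = \sqrt{\frac{55}{38} + 1980} = \sqrt{\frac{75295}{38}} = \frac{37 \sqrt{2090}}{38}$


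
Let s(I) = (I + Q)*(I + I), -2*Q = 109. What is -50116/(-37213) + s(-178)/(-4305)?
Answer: -1021166/57113 ≈ -17.880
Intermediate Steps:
Q = -109/2 (Q = -½*109 = -109/2 ≈ -54.500)
s(I) = 2*I*(-109/2 + I) (s(I) = (I - 109/2)*(I + I) = (-109/2 + I)*(2*I) = 2*I*(-109/2 + I))
-50116/(-37213) + s(-178)/(-4305) = -50116/(-37213) - 178*(-109 + 2*(-178))/(-4305) = -50116*(-1/37213) - 178*(-109 - 356)*(-1/4305) = 268/199 - 178*(-465)*(-1/4305) = 268/199 + 82770*(-1/4305) = 268/199 - 5518/287 = -1021166/57113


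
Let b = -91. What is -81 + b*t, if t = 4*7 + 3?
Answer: -2902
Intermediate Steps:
t = 31 (t = 28 + 3 = 31)
-81 + b*t = -81 - 91*31 = -81 - 2821 = -2902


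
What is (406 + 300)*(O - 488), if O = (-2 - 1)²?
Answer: -338174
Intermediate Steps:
O = 9 (O = (-3)² = 9)
(406 + 300)*(O - 488) = (406 + 300)*(9 - 488) = 706*(-479) = -338174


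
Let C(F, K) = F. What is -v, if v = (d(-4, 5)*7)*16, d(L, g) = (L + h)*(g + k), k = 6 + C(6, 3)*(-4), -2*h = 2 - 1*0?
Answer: -7280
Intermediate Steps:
h = -1 (h = -(2 - 1*0)/2 = -(2 + 0)/2 = -1/2*2 = -1)
k = -18 (k = 6 + 6*(-4) = 6 - 24 = -18)
d(L, g) = (-1 + L)*(-18 + g) (d(L, g) = (L - 1)*(g - 18) = (-1 + L)*(-18 + g))
v = 7280 (v = ((18 - 1*5 - 18*(-4) - 4*5)*7)*16 = ((18 - 5 + 72 - 20)*7)*16 = (65*7)*16 = 455*16 = 7280)
-v = -1*7280 = -7280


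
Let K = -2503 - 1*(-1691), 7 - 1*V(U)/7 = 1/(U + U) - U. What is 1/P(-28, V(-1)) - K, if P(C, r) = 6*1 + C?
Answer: 17863/22 ≈ 811.95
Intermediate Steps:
V(U) = 49 + 7*U - 7/(2*U) (V(U) = 49 - 7*(1/(U + U) - U) = 49 - 7*(1/(2*U) - U) = 49 + (7*U - 7/(2*U)) = 49 + 7*U - 7/(2*U))
P(C, r) = 6 + C
K = -812 (K = -2503 + 1691 = -812)
1/P(-28, V(-1)) - K = 1/(6 - 28) - 1*(-812) = 1/(-22) + 812 = -1/22 + 812 = 17863/22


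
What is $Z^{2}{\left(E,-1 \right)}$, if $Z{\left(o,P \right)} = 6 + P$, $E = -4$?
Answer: $25$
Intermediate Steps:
$Z^{2}{\left(E,-1 \right)} = \left(6 - 1\right)^{2} = 5^{2} = 25$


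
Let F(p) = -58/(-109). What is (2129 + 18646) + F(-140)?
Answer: 2264533/109 ≈ 20776.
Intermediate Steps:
F(p) = 58/109 (F(p) = -58*(-1/109) = 58/109)
(2129 + 18646) + F(-140) = (2129 + 18646) + 58/109 = 20775 + 58/109 = 2264533/109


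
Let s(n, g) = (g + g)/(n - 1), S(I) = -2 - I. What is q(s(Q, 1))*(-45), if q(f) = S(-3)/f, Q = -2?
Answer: 135/2 ≈ 67.500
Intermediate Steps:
s(n, g) = 2*g/(-1 + n) (s(n, g) = (2*g)/(-1 + n) = 2*g/(-1 + n))
q(f) = 1/f (q(f) = (-2 - 1*(-3))/f = (-2 + 3)/f = 1/f)
q(s(Q, 1))*(-45) = -45/(2*1/(-1 - 2)) = -45/(2*1/(-3)) = -45/(2*1*(-1/3)) = -45/(-2/3) = -3/2*(-45) = 135/2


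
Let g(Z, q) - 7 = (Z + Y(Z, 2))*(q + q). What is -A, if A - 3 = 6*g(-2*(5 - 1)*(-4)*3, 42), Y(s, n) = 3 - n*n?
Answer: -47925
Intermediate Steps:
Y(s, n) = 3 - n**2
g(Z, q) = 7 + 2*q*(-1 + Z) (g(Z, q) = 7 + (Z + (3 - 1*2**2))*(q + q) = 7 + (Z + (3 - 1*4))*(2*q) = 7 + (Z + (3 - 4))*(2*q) = 7 + (Z - 1)*(2*q) = 7 + (-1 + Z)*(2*q) = 7 + 2*q*(-1 + Z))
A = 47925 (A = 3 + 6*(7 - 2*42 + 2*(-2*(5 - 1)*(-4)*3)*42) = 3 + 6*(7 - 84 + 2*(-8*(-4)*3)*42) = 3 + 6*(7 - 84 + 2*(-2*(-16)*3)*42) = 3 + 6*(7 - 84 + 2*(32*3)*42) = 3 + 6*(7 - 84 + 2*96*42) = 3 + 6*(7 - 84 + 8064) = 3 + 6*7987 = 3 + 47922 = 47925)
-A = -1*47925 = -47925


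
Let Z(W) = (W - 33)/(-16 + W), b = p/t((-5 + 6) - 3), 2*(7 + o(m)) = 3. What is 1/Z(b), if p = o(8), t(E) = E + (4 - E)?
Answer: 139/275 ≈ 0.50546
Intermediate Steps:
o(m) = -11/2 (o(m) = -7 + (1/2)*3 = -7 + 3/2 = -11/2)
t(E) = 4
p = -11/2 ≈ -5.5000
b = -11/8 (b = -11/2/4 = -11/2*1/4 = -11/8 ≈ -1.3750)
Z(W) = (-33 + W)/(-16 + W)
1/Z(b) = 1/((-33 - 11/8)/(-16 - 11/8)) = 1/(-275/8/(-139/8)) = 1/(-8/139*(-275/8)) = 1/(275/139) = 139/275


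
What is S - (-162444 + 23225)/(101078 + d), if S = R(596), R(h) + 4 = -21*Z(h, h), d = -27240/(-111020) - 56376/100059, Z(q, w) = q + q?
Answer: -20369230274464237/813642392636 ≈ -25035.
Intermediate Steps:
Z(q, w) = 2*q
d = -58887606/185142503 (d = -27240*(-1/111020) - 56376*1/100059 = 1362/5551 - 18792/33353 = -58887606/185142503 ≈ -0.31807)
R(h) = -4 - 42*h
S = -25036 (S = -4 - 42*596 = -4 - 25032 = -25036)
S - (-162444 + 23225)/(101078 + d) = -25036 - (-162444 + 23225)/(101078 - 58887606/185142503) = -25036 - (-139219)/18713775030628/185142503 = -25036 - (-139219)*185142503/18713775030628 = -25036 - 1*(-1120667570659/813642392636) = -25036 + 1120667570659/813642392636 = -20369230274464237/813642392636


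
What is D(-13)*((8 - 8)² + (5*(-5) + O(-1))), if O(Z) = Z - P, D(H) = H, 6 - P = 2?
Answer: 390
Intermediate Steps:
P = 4 (P = 6 - 1*2 = 6 - 2 = 4)
O(Z) = -4 + Z (O(Z) = Z - 1*4 = Z - 4 = -4 + Z)
D(-13)*((8 - 8)² + (5*(-5) + O(-1))) = -13*((8 - 8)² + (5*(-5) + (-4 - 1))) = -13*(0² + (-25 - 5)) = -13*(0 - 30) = -13*(-30) = 390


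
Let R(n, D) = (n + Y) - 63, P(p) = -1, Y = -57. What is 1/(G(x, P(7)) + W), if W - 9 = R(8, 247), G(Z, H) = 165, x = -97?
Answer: 1/62 ≈ 0.016129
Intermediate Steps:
R(n, D) = -120 + n (R(n, D) = (n - 57) - 63 = (-57 + n) - 63 = -120 + n)
W = -103 (W = 9 + (-120 + 8) = 9 - 112 = -103)
1/(G(x, P(7)) + W) = 1/(165 - 103) = 1/62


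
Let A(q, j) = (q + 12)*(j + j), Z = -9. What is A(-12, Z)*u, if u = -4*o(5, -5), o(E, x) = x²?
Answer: 0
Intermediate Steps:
A(q, j) = 2*j*(12 + q) (A(q, j) = (12 + q)*(2*j) = 2*j*(12 + q))
u = -100 (u = -4*(-5)² = -4*25 = -100)
A(-12, Z)*u = (2*(-9)*(12 - 12))*(-100) = (2*(-9)*0)*(-100) = 0*(-100) = 0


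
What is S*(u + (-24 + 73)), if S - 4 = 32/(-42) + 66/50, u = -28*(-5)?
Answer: 21537/25 ≈ 861.48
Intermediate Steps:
u = 140
S = 2393/525 (S = 4 + (32/(-42) + 66/50) = 4 + (32*(-1/42) + 66*(1/50)) = 4 + (-16/21 + 33/25) = 4 + 293/525 = 2393/525 ≈ 4.5581)
S*(u + (-24 + 73)) = 2393*(140 + (-24 + 73))/525 = 2393*(140 + 49)/525 = (2393/525)*189 = 21537/25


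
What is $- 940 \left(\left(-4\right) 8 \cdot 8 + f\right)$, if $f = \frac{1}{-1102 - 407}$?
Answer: $\frac{363126700}{1509} \approx 2.4064 \cdot 10^{5}$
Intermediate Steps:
$f = - \frac{1}{1509}$ ($f = \frac{1}{-1509} = - \frac{1}{1509} \approx -0.00066269$)
$- 940 \left(\left(-4\right) 8 \cdot 8 + f\right) = - 940 \left(\left(-4\right) 8 \cdot 8 - \frac{1}{1509}\right) = - 940 \left(\left(-32\right) 8 - \frac{1}{1509}\right) = - 940 \left(-256 - \frac{1}{1509}\right) = \left(-940\right) \left(- \frac{386305}{1509}\right) = \frac{363126700}{1509}$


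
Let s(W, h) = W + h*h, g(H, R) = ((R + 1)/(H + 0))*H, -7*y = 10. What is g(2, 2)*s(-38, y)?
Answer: -5286/49 ≈ -107.88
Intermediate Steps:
y = -10/7 (y = -⅐*10 = -10/7 ≈ -1.4286)
g(H, R) = 1 + R (g(H, R) = ((1 + R)/H)*H = 1 + R)
s(W, h) = W + h²
g(2, 2)*s(-38, y) = (1 + 2)*(-38 + (-10/7)²) = 3*(-38 + 100/49) = 3*(-1762/49) = -5286/49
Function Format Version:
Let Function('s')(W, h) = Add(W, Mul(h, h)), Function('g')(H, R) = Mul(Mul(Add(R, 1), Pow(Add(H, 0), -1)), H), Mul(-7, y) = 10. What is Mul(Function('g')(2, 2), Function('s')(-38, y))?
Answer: Rational(-5286, 49) ≈ -107.88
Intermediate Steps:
y = Rational(-10, 7) (y = Mul(Rational(-1, 7), 10) = Rational(-10, 7) ≈ -1.4286)
Function('g')(H, R) = Add(1, R) (Function('g')(H, R) = Mul(Mul(Add(1, R), Pow(H, -1)), H) = Mul(Mul(Pow(H, -1), Add(1, R)), H) = Add(1, R))
Function('s')(W, h) = Add(W, Pow(h, 2))
Mul(Function('g')(2, 2), Function('s')(-38, y)) = Mul(Add(1, 2), Add(-38, Pow(Rational(-10, 7), 2))) = Mul(3, Add(-38, Rational(100, 49))) = Mul(3, Rational(-1762, 49)) = Rational(-5286, 49)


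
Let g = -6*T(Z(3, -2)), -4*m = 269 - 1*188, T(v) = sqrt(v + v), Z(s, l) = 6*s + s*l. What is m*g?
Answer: 243*sqrt(6) ≈ 595.23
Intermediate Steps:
Z(s, l) = 6*s + l*s
T(v) = sqrt(2)*sqrt(v) (T(v) = sqrt(2*v) = sqrt(2)*sqrt(v))
m = -81/4 (m = -(269 - 1*188)/4 = -(269 - 188)/4 = -1/4*81 = -81/4 ≈ -20.250)
g = -12*sqrt(6) (g = -6*sqrt(2)*sqrt(3*(6 - 2)) = -6*sqrt(2)*sqrt(3*4) = -6*sqrt(2)*sqrt(12) = -6*sqrt(2)*2*sqrt(3) = -12*sqrt(6) ≈ -29.394)
m*g = -(-243)*sqrt(6) = 243*sqrt(6)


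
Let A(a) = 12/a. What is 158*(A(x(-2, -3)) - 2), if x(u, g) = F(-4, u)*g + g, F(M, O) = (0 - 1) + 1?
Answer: -948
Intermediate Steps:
F(M, O) = 0 (F(M, O) = -1 + 1 = 0)
x(u, g) = g (x(u, g) = 0*g + g = 0 + g = g)
158*(A(x(-2, -3)) - 2) = 158*(12/(-3) - 2) = 158*(12*(-⅓) - 2) = 158*(-4 - 2) = 158*(-6) = -948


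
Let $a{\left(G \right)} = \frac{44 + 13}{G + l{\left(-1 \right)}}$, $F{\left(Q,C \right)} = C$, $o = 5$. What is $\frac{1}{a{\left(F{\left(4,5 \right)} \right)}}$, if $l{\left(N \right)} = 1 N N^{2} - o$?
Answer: $- \frac{1}{57} \approx -0.017544$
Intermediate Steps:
$l{\left(N \right)} = -5 + N^{3}$ ($l{\left(N \right)} = 1 N N^{2} - 5 = N N^{2} - 5 = N^{3} - 5 = -5 + N^{3}$)
$a{\left(G \right)} = \frac{57}{-6 + G}$ ($a{\left(G \right)} = \frac{44 + 13}{G - \left(5 - \left(-1\right)^{3}\right)} = \frac{57}{G - 6} = \frac{57}{-6 + G}$)
$\frac{1}{a{\left(F{\left(4,5 \right)} \right)}} = \frac{1}{57 \frac{1}{-6 + 5}} = \frac{1}{57 \frac{1}{-1}} = \frac{1}{57 \left(-1\right)} = \frac{1}{-57} = - \frac{1}{57}$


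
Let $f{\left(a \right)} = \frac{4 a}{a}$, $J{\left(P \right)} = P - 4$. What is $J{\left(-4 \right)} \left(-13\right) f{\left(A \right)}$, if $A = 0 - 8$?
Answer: $416$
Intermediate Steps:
$J{\left(P \right)} = -4 + P$
$A = -8$ ($A = 0 - 8 = -8$)
$f{\left(a \right)} = 4$
$J{\left(-4 \right)} \left(-13\right) f{\left(A \right)} = \left(-4 - 4\right) \left(-13\right) 4 = \left(-8\right) \left(-13\right) 4 = 104 \cdot 4 = 416$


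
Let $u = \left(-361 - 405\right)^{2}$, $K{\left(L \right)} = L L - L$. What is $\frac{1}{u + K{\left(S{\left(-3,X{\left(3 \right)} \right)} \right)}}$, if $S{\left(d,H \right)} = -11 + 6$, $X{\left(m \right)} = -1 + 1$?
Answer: $\frac{1}{586786} \approx 1.7042 \cdot 10^{-6}$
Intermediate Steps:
$X{\left(m \right)} = 0$
$S{\left(d,H \right)} = -5$
$K{\left(L \right)} = L^{2} - L$
$u = 586756$ ($u = \left(-766\right)^{2} = 586756$)
$\frac{1}{u + K{\left(S{\left(-3,X{\left(3 \right)} \right)} \right)}} = \frac{1}{586756 - 5 \left(-1 - 5\right)} = \frac{1}{586756 - -30} = \frac{1}{586756 + 30} = \frac{1}{586786}$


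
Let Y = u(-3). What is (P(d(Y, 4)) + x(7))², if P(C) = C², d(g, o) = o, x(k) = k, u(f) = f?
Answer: 529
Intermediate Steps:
Y = -3
(P(d(Y, 4)) + x(7))² = (4² + 7)² = (16 + 7)² = 23² = 529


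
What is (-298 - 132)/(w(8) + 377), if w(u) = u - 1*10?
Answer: -86/75 ≈ -1.1467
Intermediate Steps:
w(u) = -10 + u (w(u) = u - 10 = -10 + u)
(-298 - 132)/(w(8) + 377) = (-298 - 132)/((-10 + 8) + 377) = -430/(-2 + 377) = -430/375 = -430*1/375 = -86/75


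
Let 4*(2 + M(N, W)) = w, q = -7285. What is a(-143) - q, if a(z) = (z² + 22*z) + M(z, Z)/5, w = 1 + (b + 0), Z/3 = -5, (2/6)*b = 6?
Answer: 491771/20 ≈ 24589.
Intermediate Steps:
b = 18 (b = 3*6 = 18)
Z = -15 (Z = 3*(-5) = -15)
w = 19 (w = 1 + (18 + 0) = 1 + 18 = 19)
M(N, W) = 11/4 (M(N, W) = -2 + (¼)*19 = -2 + 19/4 = 11/4)
a(z) = 11/20 + z² + 22*z (a(z) = (z² + 22*z) + (11/4)/5 = (z² + 22*z) + (11/4)*(⅕) = (z² + 22*z) + 11/20 = 11/20 + z² + 22*z)
a(-143) - q = (11/20 + (-143)² + 22*(-143)) - 1*(-7285) = (11/20 + 20449 - 3146) + 7285 = 346071/20 + 7285 = 491771/20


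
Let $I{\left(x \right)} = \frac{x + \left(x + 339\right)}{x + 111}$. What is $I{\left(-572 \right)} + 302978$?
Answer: $\frac{139673663}{461} \approx 3.0298 \cdot 10^{5}$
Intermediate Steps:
$I{\left(x \right)} = \frac{339 + 2 x}{111 + x}$ ($I{\left(x \right)} = \frac{x + \left(339 + x\right)}{111 + x} = \frac{339 + 2 x}{111 + x}$)
$I{\left(-572 \right)} + 302978 = \frac{339 + 2 \left(-572\right)}{111 - 572} + 302978 = \frac{339 - 1144}{-461} + 302978 = \left(- \frac{1}{461}\right) \left(-805\right) + 302978 = \frac{805}{461} + 302978 = \frac{139673663}{461}$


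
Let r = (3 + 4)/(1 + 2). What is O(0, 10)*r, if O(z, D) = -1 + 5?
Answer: 28/3 ≈ 9.3333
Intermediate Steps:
O(z, D) = 4
r = 7/3 ≈ 2.3333
O(0, 10)*r = 4*(7/3) = 28/3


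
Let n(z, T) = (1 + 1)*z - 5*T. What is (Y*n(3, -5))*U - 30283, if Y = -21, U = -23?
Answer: -15310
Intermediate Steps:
n(z, T) = -5*T + 2*z (n(z, T) = 2*z - 5*T = -5*T + 2*z)
(Y*n(3, -5))*U - 30283 = -21*(-5*(-5) + 2*3)*(-23) - 30283 = -21*(25 + 6)*(-23) - 30283 = -21*31*(-23) - 30283 = -651*(-23) - 30283 = 14973 - 30283 = -15310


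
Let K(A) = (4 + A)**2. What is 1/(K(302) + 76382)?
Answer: 1/170018 ≈ 5.8817e-6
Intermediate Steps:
1/(K(302) + 76382) = 1/((4 + 302)**2 + 76382) = 1/(306**2 + 76382) = 1/(93636 + 76382) = 1/170018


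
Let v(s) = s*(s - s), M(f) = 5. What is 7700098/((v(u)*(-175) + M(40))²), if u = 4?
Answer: 7700098/25 ≈ 3.0800e+5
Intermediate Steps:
v(s) = 0 (v(s) = s*0 = 0)
7700098/((v(u)*(-175) + M(40))²) = 7700098/((0*(-175) + 5)²) = 7700098/((0 + 5)²) = 7700098/(5²) = 7700098/25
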